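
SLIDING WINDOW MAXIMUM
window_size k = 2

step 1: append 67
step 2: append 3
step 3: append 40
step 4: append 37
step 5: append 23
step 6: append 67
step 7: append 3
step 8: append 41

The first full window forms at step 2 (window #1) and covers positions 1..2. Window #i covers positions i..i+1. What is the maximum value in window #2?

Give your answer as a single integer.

Answer: 40

Derivation:
step 1: append 67 -> window=[67] (not full yet)
step 2: append 3 -> window=[67, 3] -> max=67
step 3: append 40 -> window=[3, 40] -> max=40
Window #2 max = 40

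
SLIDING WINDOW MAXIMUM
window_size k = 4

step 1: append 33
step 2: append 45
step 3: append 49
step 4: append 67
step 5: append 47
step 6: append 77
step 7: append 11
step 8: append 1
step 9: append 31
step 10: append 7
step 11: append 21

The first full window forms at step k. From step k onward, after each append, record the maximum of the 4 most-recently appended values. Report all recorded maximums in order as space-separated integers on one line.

Answer: 67 67 77 77 77 77 31 31

Derivation:
step 1: append 33 -> window=[33] (not full yet)
step 2: append 45 -> window=[33, 45] (not full yet)
step 3: append 49 -> window=[33, 45, 49] (not full yet)
step 4: append 67 -> window=[33, 45, 49, 67] -> max=67
step 5: append 47 -> window=[45, 49, 67, 47] -> max=67
step 6: append 77 -> window=[49, 67, 47, 77] -> max=77
step 7: append 11 -> window=[67, 47, 77, 11] -> max=77
step 8: append 1 -> window=[47, 77, 11, 1] -> max=77
step 9: append 31 -> window=[77, 11, 1, 31] -> max=77
step 10: append 7 -> window=[11, 1, 31, 7] -> max=31
step 11: append 21 -> window=[1, 31, 7, 21] -> max=31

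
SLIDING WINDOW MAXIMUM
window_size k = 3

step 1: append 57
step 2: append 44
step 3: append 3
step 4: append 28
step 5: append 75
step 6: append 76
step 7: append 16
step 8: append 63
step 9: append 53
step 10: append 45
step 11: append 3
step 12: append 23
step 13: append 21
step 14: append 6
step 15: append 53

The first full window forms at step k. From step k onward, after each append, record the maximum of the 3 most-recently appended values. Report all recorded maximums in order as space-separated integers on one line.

step 1: append 57 -> window=[57] (not full yet)
step 2: append 44 -> window=[57, 44] (not full yet)
step 3: append 3 -> window=[57, 44, 3] -> max=57
step 4: append 28 -> window=[44, 3, 28] -> max=44
step 5: append 75 -> window=[3, 28, 75] -> max=75
step 6: append 76 -> window=[28, 75, 76] -> max=76
step 7: append 16 -> window=[75, 76, 16] -> max=76
step 8: append 63 -> window=[76, 16, 63] -> max=76
step 9: append 53 -> window=[16, 63, 53] -> max=63
step 10: append 45 -> window=[63, 53, 45] -> max=63
step 11: append 3 -> window=[53, 45, 3] -> max=53
step 12: append 23 -> window=[45, 3, 23] -> max=45
step 13: append 21 -> window=[3, 23, 21] -> max=23
step 14: append 6 -> window=[23, 21, 6] -> max=23
step 15: append 53 -> window=[21, 6, 53] -> max=53

Answer: 57 44 75 76 76 76 63 63 53 45 23 23 53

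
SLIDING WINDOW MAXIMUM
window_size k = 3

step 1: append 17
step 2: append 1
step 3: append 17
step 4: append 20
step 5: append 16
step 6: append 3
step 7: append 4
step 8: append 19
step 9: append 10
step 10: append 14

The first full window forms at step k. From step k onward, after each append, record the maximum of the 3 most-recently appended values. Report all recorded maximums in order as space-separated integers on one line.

Answer: 17 20 20 20 16 19 19 19

Derivation:
step 1: append 17 -> window=[17] (not full yet)
step 2: append 1 -> window=[17, 1] (not full yet)
step 3: append 17 -> window=[17, 1, 17] -> max=17
step 4: append 20 -> window=[1, 17, 20] -> max=20
step 5: append 16 -> window=[17, 20, 16] -> max=20
step 6: append 3 -> window=[20, 16, 3] -> max=20
step 7: append 4 -> window=[16, 3, 4] -> max=16
step 8: append 19 -> window=[3, 4, 19] -> max=19
step 9: append 10 -> window=[4, 19, 10] -> max=19
step 10: append 14 -> window=[19, 10, 14] -> max=19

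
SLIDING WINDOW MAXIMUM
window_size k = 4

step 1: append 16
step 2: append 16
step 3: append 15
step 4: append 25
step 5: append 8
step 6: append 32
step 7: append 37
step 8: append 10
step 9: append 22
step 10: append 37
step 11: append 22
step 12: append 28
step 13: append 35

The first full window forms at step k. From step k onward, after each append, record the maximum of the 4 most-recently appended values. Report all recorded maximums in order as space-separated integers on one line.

Answer: 25 25 32 37 37 37 37 37 37 37

Derivation:
step 1: append 16 -> window=[16] (not full yet)
step 2: append 16 -> window=[16, 16] (not full yet)
step 3: append 15 -> window=[16, 16, 15] (not full yet)
step 4: append 25 -> window=[16, 16, 15, 25] -> max=25
step 5: append 8 -> window=[16, 15, 25, 8] -> max=25
step 6: append 32 -> window=[15, 25, 8, 32] -> max=32
step 7: append 37 -> window=[25, 8, 32, 37] -> max=37
step 8: append 10 -> window=[8, 32, 37, 10] -> max=37
step 9: append 22 -> window=[32, 37, 10, 22] -> max=37
step 10: append 37 -> window=[37, 10, 22, 37] -> max=37
step 11: append 22 -> window=[10, 22, 37, 22] -> max=37
step 12: append 28 -> window=[22, 37, 22, 28] -> max=37
step 13: append 35 -> window=[37, 22, 28, 35] -> max=37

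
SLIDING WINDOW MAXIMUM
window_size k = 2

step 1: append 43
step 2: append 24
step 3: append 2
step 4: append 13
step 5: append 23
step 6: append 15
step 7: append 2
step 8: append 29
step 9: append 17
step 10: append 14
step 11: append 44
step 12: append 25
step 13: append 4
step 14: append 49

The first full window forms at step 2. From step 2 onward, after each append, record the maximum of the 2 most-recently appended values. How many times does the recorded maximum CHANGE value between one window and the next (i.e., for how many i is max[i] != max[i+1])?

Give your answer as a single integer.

Answer: 9

Derivation:
step 1: append 43 -> window=[43] (not full yet)
step 2: append 24 -> window=[43, 24] -> max=43
step 3: append 2 -> window=[24, 2] -> max=24
step 4: append 13 -> window=[2, 13] -> max=13
step 5: append 23 -> window=[13, 23] -> max=23
step 6: append 15 -> window=[23, 15] -> max=23
step 7: append 2 -> window=[15, 2] -> max=15
step 8: append 29 -> window=[2, 29] -> max=29
step 9: append 17 -> window=[29, 17] -> max=29
step 10: append 14 -> window=[17, 14] -> max=17
step 11: append 44 -> window=[14, 44] -> max=44
step 12: append 25 -> window=[44, 25] -> max=44
step 13: append 4 -> window=[25, 4] -> max=25
step 14: append 49 -> window=[4, 49] -> max=49
Recorded maximums: 43 24 13 23 23 15 29 29 17 44 44 25 49
Changes between consecutive maximums: 9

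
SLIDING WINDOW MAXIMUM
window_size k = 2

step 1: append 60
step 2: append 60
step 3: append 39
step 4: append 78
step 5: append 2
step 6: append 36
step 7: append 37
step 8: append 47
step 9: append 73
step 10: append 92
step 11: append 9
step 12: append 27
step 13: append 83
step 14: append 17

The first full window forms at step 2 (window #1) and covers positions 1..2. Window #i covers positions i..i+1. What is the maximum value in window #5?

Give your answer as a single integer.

step 1: append 60 -> window=[60] (not full yet)
step 2: append 60 -> window=[60, 60] -> max=60
step 3: append 39 -> window=[60, 39] -> max=60
step 4: append 78 -> window=[39, 78] -> max=78
step 5: append 2 -> window=[78, 2] -> max=78
step 6: append 36 -> window=[2, 36] -> max=36
Window #5 max = 36

Answer: 36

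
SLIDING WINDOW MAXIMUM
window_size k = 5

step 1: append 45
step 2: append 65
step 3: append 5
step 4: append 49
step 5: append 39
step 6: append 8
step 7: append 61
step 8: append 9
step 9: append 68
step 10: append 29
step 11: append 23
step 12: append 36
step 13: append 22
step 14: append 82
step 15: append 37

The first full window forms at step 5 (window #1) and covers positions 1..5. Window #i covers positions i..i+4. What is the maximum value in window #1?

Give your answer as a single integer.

step 1: append 45 -> window=[45] (not full yet)
step 2: append 65 -> window=[45, 65] (not full yet)
step 3: append 5 -> window=[45, 65, 5] (not full yet)
step 4: append 49 -> window=[45, 65, 5, 49] (not full yet)
step 5: append 39 -> window=[45, 65, 5, 49, 39] -> max=65
Window #1 max = 65

Answer: 65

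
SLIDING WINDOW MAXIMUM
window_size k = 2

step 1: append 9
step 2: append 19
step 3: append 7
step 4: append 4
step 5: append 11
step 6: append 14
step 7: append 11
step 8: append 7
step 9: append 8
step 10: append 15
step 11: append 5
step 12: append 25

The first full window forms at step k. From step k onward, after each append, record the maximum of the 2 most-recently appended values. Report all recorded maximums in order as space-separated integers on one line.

step 1: append 9 -> window=[9] (not full yet)
step 2: append 19 -> window=[9, 19] -> max=19
step 3: append 7 -> window=[19, 7] -> max=19
step 4: append 4 -> window=[7, 4] -> max=7
step 5: append 11 -> window=[4, 11] -> max=11
step 6: append 14 -> window=[11, 14] -> max=14
step 7: append 11 -> window=[14, 11] -> max=14
step 8: append 7 -> window=[11, 7] -> max=11
step 9: append 8 -> window=[7, 8] -> max=8
step 10: append 15 -> window=[8, 15] -> max=15
step 11: append 5 -> window=[15, 5] -> max=15
step 12: append 25 -> window=[5, 25] -> max=25

Answer: 19 19 7 11 14 14 11 8 15 15 25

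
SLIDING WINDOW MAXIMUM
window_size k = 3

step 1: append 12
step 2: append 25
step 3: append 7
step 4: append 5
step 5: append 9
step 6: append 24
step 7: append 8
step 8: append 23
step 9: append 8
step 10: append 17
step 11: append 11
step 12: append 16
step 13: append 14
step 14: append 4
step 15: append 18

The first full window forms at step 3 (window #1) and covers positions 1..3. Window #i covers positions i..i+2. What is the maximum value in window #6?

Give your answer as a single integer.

step 1: append 12 -> window=[12] (not full yet)
step 2: append 25 -> window=[12, 25] (not full yet)
step 3: append 7 -> window=[12, 25, 7] -> max=25
step 4: append 5 -> window=[25, 7, 5] -> max=25
step 5: append 9 -> window=[7, 5, 9] -> max=9
step 6: append 24 -> window=[5, 9, 24] -> max=24
step 7: append 8 -> window=[9, 24, 8] -> max=24
step 8: append 23 -> window=[24, 8, 23] -> max=24
Window #6 max = 24

Answer: 24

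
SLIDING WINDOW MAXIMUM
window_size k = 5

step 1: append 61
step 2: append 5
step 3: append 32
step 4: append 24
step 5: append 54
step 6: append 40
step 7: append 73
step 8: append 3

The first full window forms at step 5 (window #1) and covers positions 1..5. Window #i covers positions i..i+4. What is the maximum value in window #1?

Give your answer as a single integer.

step 1: append 61 -> window=[61] (not full yet)
step 2: append 5 -> window=[61, 5] (not full yet)
step 3: append 32 -> window=[61, 5, 32] (not full yet)
step 4: append 24 -> window=[61, 5, 32, 24] (not full yet)
step 5: append 54 -> window=[61, 5, 32, 24, 54] -> max=61
Window #1 max = 61

Answer: 61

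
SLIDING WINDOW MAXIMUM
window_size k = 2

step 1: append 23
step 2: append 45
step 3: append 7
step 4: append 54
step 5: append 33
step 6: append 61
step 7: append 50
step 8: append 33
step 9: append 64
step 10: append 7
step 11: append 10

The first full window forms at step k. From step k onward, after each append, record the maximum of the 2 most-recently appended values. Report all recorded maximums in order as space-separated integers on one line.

Answer: 45 45 54 54 61 61 50 64 64 10

Derivation:
step 1: append 23 -> window=[23] (not full yet)
step 2: append 45 -> window=[23, 45] -> max=45
step 3: append 7 -> window=[45, 7] -> max=45
step 4: append 54 -> window=[7, 54] -> max=54
step 5: append 33 -> window=[54, 33] -> max=54
step 6: append 61 -> window=[33, 61] -> max=61
step 7: append 50 -> window=[61, 50] -> max=61
step 8: append 33 -> window=[50, 33] -> max=50
step 9: append 64 -> window=[33, 64] -> max=64
step 10: append 7 -> window=[64, 7] -> max=64
step 11: append 10 -> window=[7, 10] -> max=10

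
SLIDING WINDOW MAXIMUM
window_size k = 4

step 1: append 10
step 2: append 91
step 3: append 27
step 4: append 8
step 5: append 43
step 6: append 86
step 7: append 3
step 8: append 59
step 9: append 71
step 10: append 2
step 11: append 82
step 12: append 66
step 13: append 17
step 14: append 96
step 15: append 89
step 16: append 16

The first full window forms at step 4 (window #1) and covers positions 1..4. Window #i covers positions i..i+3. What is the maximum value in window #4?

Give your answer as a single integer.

step 1: append 10 -> window=[10] (not full yet)
step 2: append 91 -> window=[10, 91] (not full yet)
step 3: append 27 -> window=[10, 91, 27] (not full yet)
step 4: append 8 -> window=[10, 91, 27, 8] -> max=91
step 5: append 43 -> window=[91, 27, 8, 43] -> max=91
step 6: append 86 -> window=[27, 8, 43, 86] -> max=86
step 7: append 3 -> window=[8, 43, 86, 3] -> max=86
Window #4 max = 86

Answer: 86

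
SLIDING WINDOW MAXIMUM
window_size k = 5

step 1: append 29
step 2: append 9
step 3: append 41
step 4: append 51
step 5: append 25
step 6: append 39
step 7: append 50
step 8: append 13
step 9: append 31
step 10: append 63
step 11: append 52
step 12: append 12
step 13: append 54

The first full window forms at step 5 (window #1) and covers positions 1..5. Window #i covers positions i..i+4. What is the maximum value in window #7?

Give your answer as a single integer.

step 1: append 29 -> window=[29] (not full yet)
step 2: append 9 -> window=[29, 9] (not full yet)
step 3: append 41 -> window=[29, 9, 41] (not full yet)
step 4: append 51 -> window=[29, 9, 41, 51] (not full yet)
step 5: append 25 -> window=[29, 9, 41, 51, 25] -> max=51
step 6: append 39 -> window=[9, 41, 51, 25, 39] -> max=51
step 7: append 50 -> window=[41, 51, 25, 39, 50] -> max=51
step 8: append 13 -> window=[51, 25, 39, 50, 13] -> max=51
step 9: append 31 -> window=[25, 39, 50, 13, 31] -> max=50
step 10: append 63 -> window=[39, 50, 13, 31, 63] -> max=63
step 11: append 52 -> window=[50, 13, 31, 63, 52] -> max=63
Window #7 max = 63

Answer: 63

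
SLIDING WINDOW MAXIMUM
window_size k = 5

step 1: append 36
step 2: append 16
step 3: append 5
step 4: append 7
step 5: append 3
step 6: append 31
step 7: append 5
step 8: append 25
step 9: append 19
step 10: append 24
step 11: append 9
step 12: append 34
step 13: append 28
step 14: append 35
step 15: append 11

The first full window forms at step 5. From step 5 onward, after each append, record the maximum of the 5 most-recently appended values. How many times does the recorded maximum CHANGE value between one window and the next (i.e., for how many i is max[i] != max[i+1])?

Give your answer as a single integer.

step 1: append 36 -> window=[36] (not full yet)
step 2: append 16 -> window=[36, 16] (not full yet)
step 3: append 5 -> window=[36, 16, 5] (not full yet)
step 4: append 7 -> window=[36, 16, 5, 7] (not full yet)
step 5: append 3 -> window=[36, 16, 5, 7, 3] -> max=36
step 6: append 31 -> window=[16, 5, 7, 3, 31] -> max=31
step 7: append 5 -> window=[5, 7, 3, 31, 5] -> max=31
step 8: append 25 -> window=[7, 3, 31, 5, 25] -> max=31
step 9: append 19 -> window=[3, 31, 5, 25, 19] -> max=31
step 10: append 24 -> window=[31, 5, 25, 19, 24] -> max=31
step 11: append 9 -> window=[5, 25, 19, 24, 9] -> max=25
step 12: append 34 -> window=[25, 19, 24, 9, 34] -> max=34
step 13: append 28 -> window=[19, 24, 9, 34, 28] -> max=34
step 14: append 35 -> window=[24, 9, 34, 28, 35] -> max=35
step 15: append 11 -> window=[9, 34, 28, 35, 11] -> max=35
Recorded maximums: 36 31 31 31 31 31 25 34 34 35 35
Changes between consecutive maximums: 4

Answer: 4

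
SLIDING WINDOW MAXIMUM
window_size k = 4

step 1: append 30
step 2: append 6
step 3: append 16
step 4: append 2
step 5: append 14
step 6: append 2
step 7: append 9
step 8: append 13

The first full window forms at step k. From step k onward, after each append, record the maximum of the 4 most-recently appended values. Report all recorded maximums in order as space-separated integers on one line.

Answer: 30 16 16 14 14

Derivation:
step 1: append 30 -> window=[30] (not full yet)
step 2: append 6 -> window=[30, 6] (not full yet)
step 3: append 16 -> window=[30, 6, 16] (not full yet)
step 4: append 2 -> window=[30, 6, 16, 2] -> max=30
step 5: append 14 -> window=[6, 16, 2, 14] -> max=16
step 6: append 2 -> window=[16, 2, 14, 2] -> max=16
step 7: append 9 -> window=[2, 14, 2, 9] -> max=14
step 8: append 13 -> window=[14, 2, 9, 13] -> max=14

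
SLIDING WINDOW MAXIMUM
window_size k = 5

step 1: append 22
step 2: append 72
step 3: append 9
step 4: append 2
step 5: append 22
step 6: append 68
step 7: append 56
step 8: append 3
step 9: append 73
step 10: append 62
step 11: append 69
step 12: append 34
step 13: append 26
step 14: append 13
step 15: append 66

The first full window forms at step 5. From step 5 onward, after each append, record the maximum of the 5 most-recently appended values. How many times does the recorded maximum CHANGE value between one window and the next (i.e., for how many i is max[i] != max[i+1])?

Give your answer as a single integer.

step 1: append 22 -> window=[22] (not full yet)
step 2: append 72 -> window=[22, 72] (not full yet)
step 3: append 9 -> window=[22, 72, 9] (not full yet)
step 4: append 2 -> window=[22, 72, 9, 2] (not full yet)
step 5: append 22 -> window=[22, 72, 9, 2, 22] -> max=72
step 6: append 68 -> window=[72, 9, 2, 22, 68] -> max=72
step 7: append 56 -> window=[9, 2, 22, 68, 56] -> max=68
step 8: append 3 -> window=[2, 22, 68, 56, 3] -> max=68
step 9: append 73 -> window=[22, 68, 56, 3, 73] -> max=73
step 10: append 62 -> window=[68, 56, 3, 73, 62] -> max=73
step 11: append 69 -> window=[56, 3, 73, 62, 69] -> max=73
step 12: append 34 -> window=[3, 73, 62, 69, 34] -> max=73
step 13: append 26 -> window=[73, 62, 69, 34, 26] -> max=73
step 14: append 13 -> window=[62, 69, 34, 26, 13] -> max=69
step 15: append 66 -> window=[69, 34, 26, 13, 66] -> max=69
Recorded maximums: 72 72 68 68 73 73 73 73 73 69 69
Changes between consecutive maximums: 3

Answer: 3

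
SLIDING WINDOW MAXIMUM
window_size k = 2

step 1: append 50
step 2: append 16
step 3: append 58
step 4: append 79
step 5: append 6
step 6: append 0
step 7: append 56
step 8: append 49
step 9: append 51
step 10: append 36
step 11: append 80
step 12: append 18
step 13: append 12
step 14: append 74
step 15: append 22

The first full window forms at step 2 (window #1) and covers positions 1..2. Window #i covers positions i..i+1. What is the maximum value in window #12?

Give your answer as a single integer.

step 1: append 50 -> window=[50] (not full yet)
step 2: append 16 -> window=[50, 16] -> max=50
step 3: append 58 -> window=[16, 58] -> max=58
step 4: append 79 -> window=[58, 79] -> max=79
step 5: append 6 -> window=[79, 6] -> max=79
step 6: append 0 -> window=[6, 0] -> max=6
step 7: append 56 -> window=[0, 56] -> max=56
step 8: append 49 -> window=[56, 49] -> max=56
step 9: append 51 -> window=[49, 51] -> max=51
step 10: append 36 -> window=[51, 36] -> max=51
step 11: append 80 -> window=[36, 80] -> max=80
step 12: append 18 -> window=[80, 18] -> max=80
step 13: append 12 -> window=[18, 12] -> max=18
Window #12 max = 18

Answer: 18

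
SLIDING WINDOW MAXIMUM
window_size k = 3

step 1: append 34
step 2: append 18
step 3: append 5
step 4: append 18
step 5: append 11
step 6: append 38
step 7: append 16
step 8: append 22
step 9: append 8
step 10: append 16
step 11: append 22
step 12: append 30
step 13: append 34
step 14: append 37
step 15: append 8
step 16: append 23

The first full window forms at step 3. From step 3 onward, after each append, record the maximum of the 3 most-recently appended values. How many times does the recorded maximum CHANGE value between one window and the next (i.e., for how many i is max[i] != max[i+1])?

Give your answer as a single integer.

Answer: 6

Derivation:
step 1: append 34 -> window=[34] (not full yet)
step 2: append 18 -> window=[34, 18] (not full yet)
step 3: append 5 -> window=[34, 18, 5] -> max=34
step 4: append 18 -> window=[18, 5, 18] -> max=18
step 5: append 11 -> window=[5, 18, 11] -> max=18
step 6: append 38 -> window=[18, 11, 38] -> max=38
step 7: append 16 -> window=[11, 38, 16] -> max=38
step 8: append 22 -> window=[38, 16, 22] -> max=38
step 9: append 8 -> window=[16, 22, 8] -> max=22
step 10: append 16 -> window=[22, 8, 16] -> max=22
step 11: append 22 -> window=[8, 16, 22] -> max=22
step 12: append 30 -> window=[16, 22, 30] -> max=30
step 13: append 34 -> window=[22, 30, 34] -> max=34
step 14: append 37 -> window=[30, 34, 37] -> max=37
step 15: append 8 -> window=[34, 37, 8] -> max=37
step 16: append 23 -> window=[37, 8, 23] -> max=37
Recorded maximums: 34 18 18 38 38 38 22 22 22 30 34 37 37 37
Changes between consecutive maximums: 6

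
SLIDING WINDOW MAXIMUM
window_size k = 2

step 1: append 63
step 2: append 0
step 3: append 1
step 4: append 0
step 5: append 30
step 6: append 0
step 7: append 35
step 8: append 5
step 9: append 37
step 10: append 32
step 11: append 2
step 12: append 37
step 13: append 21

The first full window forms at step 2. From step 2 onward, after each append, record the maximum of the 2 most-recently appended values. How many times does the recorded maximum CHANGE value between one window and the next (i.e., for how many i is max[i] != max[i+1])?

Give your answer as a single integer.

Answer: 6

Derivation:
step 1: append 63 -> window=[63] (not full yet)
step 2: append 0 -> window=[63, 0] -> max=63
step 3: append 1 -> window=[0, 1] -> max=1
step 4: append 0 -> window=[1, 0] -> max=1
step 5: append 30 -> window=[0, 30] -> max=30
step 6: append 0 -> window=[30, 0] -> max=30
step 7: append 35 -> window=[0, 35] -> max=35
step 8: append 5 -> window=[35, 5] -> max=35
step 9: append 37 -> window=[5, 37] -> max=37
step 10: append 32 -> window=[37, 32] -> max=37
step 11: append 2 -> window=[32, 2] -> max=32
step 12: append 37 -> window=[2, 37] -> max=37
step 13: append 21 -> window=[37, 21] -> max=37
Recorded maximums: 63 1 1 30 30 35 35 37 37 32 37 37
Changes between consecutive maximums: 6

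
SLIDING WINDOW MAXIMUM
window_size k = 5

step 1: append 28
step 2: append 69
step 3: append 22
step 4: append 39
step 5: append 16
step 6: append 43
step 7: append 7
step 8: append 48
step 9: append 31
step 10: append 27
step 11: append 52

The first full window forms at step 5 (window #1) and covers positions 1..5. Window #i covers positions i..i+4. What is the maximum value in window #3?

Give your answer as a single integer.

step 1: append 28 -> window=[28] (not full yet)
step 2: append 69 -> window=[28, 69] (not full yet)
step 3: append 22 -> window=[28, 69, 22] (not full yet)
step 4: append 39 -> window=[28, 69, 22, 39] (not full yet)
step 5: append 16 -> window=[28, 69, 22, 39, 16] -> max=69
step 6: append 43 -> window=[69, 22, 39, 16, 43] -> max=69
step 7: append 7 -> window=[22, 39, 16, 43, 7] -> max=43
Window #3 max = 43

Answer: 43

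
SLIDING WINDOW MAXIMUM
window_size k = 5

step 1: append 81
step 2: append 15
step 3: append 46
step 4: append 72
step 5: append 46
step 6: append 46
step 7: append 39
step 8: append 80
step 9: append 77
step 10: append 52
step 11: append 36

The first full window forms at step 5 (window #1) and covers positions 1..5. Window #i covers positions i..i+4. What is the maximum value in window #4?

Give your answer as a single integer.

Answer: 80

Derivation:
step 1: append 81 -> window=[81] (not full yet)
step 2: append 15 -> window=[81, 15] (not full yet)
step 3: append 46 -> window=[81, 15, 46] (not full yet)
step 4: append 72 -> window=[81, 15, 46, 72] (not full yet)
step 5: append 46 -> window=[81, 15, 46, 72, 46] -> max=81
step 6: append 46 -> window=[15, 46, 72, 46, 46] -> max=72
step 7: append 39 -> window=[46, 72, 46, 46, 39] -> max=72
step 8: append 80 -> window=[72, 46, 46, 39, 80] -> max=80
Window #4 max = 80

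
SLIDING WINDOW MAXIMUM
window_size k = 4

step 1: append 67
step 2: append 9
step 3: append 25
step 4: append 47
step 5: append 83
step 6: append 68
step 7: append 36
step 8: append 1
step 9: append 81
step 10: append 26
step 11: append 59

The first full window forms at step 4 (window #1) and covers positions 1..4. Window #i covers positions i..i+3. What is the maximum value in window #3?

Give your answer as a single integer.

Answer: 83

Derivation:
step 1: append 67 -> window=[67] (not full yet)
step 2: append 9 -> window=[67, 9] (not full yet)
step 3: append 25 -> window=[67, 9, 25] (not full yet)
step 4: append 47 -> window=[67, 9, 25, 47] -> max=67
step 5: append 83 -> window=[9, 25, 47, 83] -> max=83
step 6: append 68 -> window=[25, 47, 83, 68] -> max=83
Window #3 max = 83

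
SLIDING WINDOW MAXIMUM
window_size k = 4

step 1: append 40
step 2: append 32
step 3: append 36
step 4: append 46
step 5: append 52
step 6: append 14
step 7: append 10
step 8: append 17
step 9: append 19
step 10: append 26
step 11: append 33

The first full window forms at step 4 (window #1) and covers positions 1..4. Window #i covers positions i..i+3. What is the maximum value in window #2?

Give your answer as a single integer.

step 1: append 40 -> window=[40] (not full yet)
step 2: append 32 -> window=[40, 32] (not full yet)
step 3: append 36 -> window=[40, 32, 36] (not full yet)
step 4: append 46 -> window=[40, 32, 36, 46] -> max=46
step 5: append 52 -> window=[32, 36, 46, 52] -> max=52
Window #2 max = 52

Answer: 52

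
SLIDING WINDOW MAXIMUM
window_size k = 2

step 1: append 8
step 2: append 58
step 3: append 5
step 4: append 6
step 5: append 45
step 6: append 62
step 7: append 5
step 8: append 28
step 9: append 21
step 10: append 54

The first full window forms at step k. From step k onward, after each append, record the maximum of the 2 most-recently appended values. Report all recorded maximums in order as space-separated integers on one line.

step 1: append 8 -> window=[8] (not full yet)
step 2: append 58 -> window=[8, 58] -> max=58
step 3: append 5 -> window=[58, 5] -> max=58
step 4: append 6 -> window=[5, 6] -> max=6
step 5: append 45 -> window=[6, 45] -> max=45
step 6: append 62 -> window=[45, 62] -> max=62
step 7: append 5 -> window=[62, 5] -> max=62
step 8: append 28 -> window=[5, 28] -> max=28
step 9: append 21 -> window=[28, 21] -> max=28
step 10: append 54 -> window=[21, 54] -> max=54

Answer: 58 58 6 45 62 62 28 28 54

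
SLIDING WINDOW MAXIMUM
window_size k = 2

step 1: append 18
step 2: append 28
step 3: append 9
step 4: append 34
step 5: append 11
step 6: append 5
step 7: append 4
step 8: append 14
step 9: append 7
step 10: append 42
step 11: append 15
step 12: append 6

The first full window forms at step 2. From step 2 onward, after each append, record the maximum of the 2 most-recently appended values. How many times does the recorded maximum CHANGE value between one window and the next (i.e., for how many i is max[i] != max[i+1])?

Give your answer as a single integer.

Answer: 6

Derivation:
step 1: append 18 -> window=[18] (not full yet)
step 2: append 28 -> window=[18, 28] -> max=28
step 3: append 9 -> window=[28, 9] -> max=28
step 4: append 34 -> window=[9, 34] -> max=34
step 5: append 11 -> window=[34, 11] -> max=34
step 6: append 5 -> window=[11, 5] -> max=11
step 7: append 4 -> window=[5, 4] -> max=5
step 8: append 14 -> window=[4, 14] -> max=14
step 9: append 7 -> window=[14, 7] -> max=14
step 10: append 42 -> window=[7, 42] -> max=42
step 11: append 15 -> window=[42, 15] -> max=42
step 12: append 6 -> window=[15, 6] -> max=15
Recorded maximums: 28 28 34 34 11 5 14 14 42 42 15
Changes between consecutive maximums: 6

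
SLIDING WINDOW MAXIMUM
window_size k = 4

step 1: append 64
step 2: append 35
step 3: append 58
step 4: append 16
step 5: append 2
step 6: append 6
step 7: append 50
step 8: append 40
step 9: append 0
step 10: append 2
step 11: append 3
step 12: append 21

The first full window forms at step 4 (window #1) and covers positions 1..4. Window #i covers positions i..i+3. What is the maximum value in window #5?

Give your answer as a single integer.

step 1: append 64 -> window=[64] (not full yet)
step 2: append 35 -> window=[64, 35] (not full yet)
step 3: append 58 -> window=[64, 35, 58] (not full yet)
step 4: append 16 -> window=[64, 35, 58, 16] -> max=64
step 5: append 2 -> window=[35, 58, 16, 2] -> max=58
step 6: append 6 -> window=[58, 16, 2, 6] -> max=58
step 7: append 50 -> window=[16, 2, 6, 50] -> max=50
step 8: append 40 -> window=[2, 6, 50, 40] -> max=50
Window #5 max = 50

Answer: 50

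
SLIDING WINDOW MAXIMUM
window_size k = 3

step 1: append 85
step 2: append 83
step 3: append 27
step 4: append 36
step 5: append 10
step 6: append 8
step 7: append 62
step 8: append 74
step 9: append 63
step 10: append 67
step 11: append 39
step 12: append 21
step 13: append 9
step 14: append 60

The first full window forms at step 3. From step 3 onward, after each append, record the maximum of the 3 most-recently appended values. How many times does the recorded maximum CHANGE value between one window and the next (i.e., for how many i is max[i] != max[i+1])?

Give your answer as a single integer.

Answer: 7

Derivation:
step 1: append 85 -> window=[85] (not full yet)
step 2: append 83 -> window=[85, 83] (not full yet)
step 3: append 27 -> window=[85, 83, 27] -> max=85
step 4: append 36 -> window=[83, 27, 36] -> max=83
step 5: append 10 -> window=[27, 36, 10] -> max=36
step 6: append 8 -> window=[36, 10, 8] -> max=36
step 7: append 62 -> window=[10, 8, 62] -> max=62
step 8: append 74 -> window=[8, 62, 74] -> max=74
step 9: append 63 -> window=[62, 74, 63] -> max=74
step 10: append 67 -> window=[74, 63, 67] -> max=74
step 11: append 39 -> window=[63, 67, 39] -> max=67
step 12: append 21 -> window=[67, 39, 21] -> max=67
step 13: append 9 -> window=[39, 21, 9] -> max=39
step 14: append 60 -> window=[21, 9, 60] -> max=60
Recorded maximums: 85 83 36 36 62 74 74 74 67 67 39 60
Changes between consecutive maximums: 7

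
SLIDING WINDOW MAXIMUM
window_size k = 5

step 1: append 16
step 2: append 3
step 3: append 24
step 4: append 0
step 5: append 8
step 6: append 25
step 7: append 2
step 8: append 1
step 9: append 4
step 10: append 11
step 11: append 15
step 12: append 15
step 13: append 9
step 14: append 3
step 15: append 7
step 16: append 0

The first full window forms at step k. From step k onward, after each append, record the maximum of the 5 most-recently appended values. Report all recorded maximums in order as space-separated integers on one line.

step 1: append 16 -> window=[16] (not full yet)
step 2: append 3 -> window=[16, 3] (not full yet)
step 3: append 24 -> window=[16, 3, 24] (not full yet)
step 4: append 0 -> window=[16, 3, 24, 0] (not full yet)
step 5: append 8 -> window=[16, 3, 24, 0, 8] -> max=24
step 6: append 25 -> window=[3, 24, 0, 8, 25] -> max=25
step 7: append 2 -> window=[24, 0, 8, 25, 2] -> max=25
step 8: append 1 -> window=[0, 8, 25, 2, 1] -> max=25
step 9: append 4 -> window=[8, 25, 2, 1, 4] -> max=25
step 10: append 11 -> window=[25, 2, 1, 4, 11] -> max=25
step 11: append 15 -> window=[2, 1, 4, 11, 15] -> max=15
step 12: append 15 -> window=[1, 4, 11, 15, 15] -> max=15
step 13: append 9 -> window=[4, 11, 15, 15, 9] -> max=15
step 14: append 3 -> window=[11, 15, 15, 9, 3] -> max=15
step 15: append 7 -> window=[15, 15, 9, 3, 7] -> max=15
step 16: append 0 -> window=[15, 9, 3, 7, 0] -> max=15

Answer: 24 25 25 25 25 25 15 15 15 15 15 15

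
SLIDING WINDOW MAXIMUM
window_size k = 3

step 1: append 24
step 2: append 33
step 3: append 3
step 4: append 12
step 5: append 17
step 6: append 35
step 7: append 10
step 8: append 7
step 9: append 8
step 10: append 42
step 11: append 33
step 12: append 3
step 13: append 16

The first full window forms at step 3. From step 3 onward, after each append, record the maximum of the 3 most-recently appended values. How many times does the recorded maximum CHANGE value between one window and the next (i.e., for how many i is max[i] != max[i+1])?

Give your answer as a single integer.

step 1: append 24 -> window=[24] (not full yet)
step 2: append 33 -> window=[24, 33] (not full yet)
step 3: append 3 -> window=[24, 33, 3] -> max=33
step 4: append 12 -> window=[33, 3, 12] -> max=33
step 5: append 17 -> window=[3, 12, 17] -> max=17
step 6: append 35 -> window=[12, 17, 35] -> max=35
step 7: append 10 -> window=[17, 35, 10] -> max=35
step 8: append 7 -> window=[35, 10, 7] -> max=35
step 9: append 8 -> window=[10, 7, 8] -> max=10
step 10: append 42 -> window=[7, 8, 42] -> max=42
step 11: append 33 -> window=[8, 42, 33] -> max=42
step 12: append 3 -> window=[42, 33, 3] -> max=42
step 13: append 16 -> window=[33, 3, 16] -> max=33
Recorded maximums: 33 33 17 35 35 35 10 42 42 42 33
Changes between consecutive maximums: 5

Answer: 5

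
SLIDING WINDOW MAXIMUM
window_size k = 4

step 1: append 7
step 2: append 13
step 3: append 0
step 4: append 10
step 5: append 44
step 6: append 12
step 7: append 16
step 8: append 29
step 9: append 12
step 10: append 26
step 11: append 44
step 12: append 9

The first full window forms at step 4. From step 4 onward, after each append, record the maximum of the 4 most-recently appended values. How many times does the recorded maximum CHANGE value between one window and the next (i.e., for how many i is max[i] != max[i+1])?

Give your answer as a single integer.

Answer: 3

Derivation:
step 1: append 7 -> window=[7] (not full yet)
step 2: append 13 -> window=[7, 13] (not full yet)
step 3: append 0 -> window=[7, 13, 0] (not full yet)
step 4: append 10 -> window=[7, 13, 0, 10] -> max=13
step 5: append 44 -> window=[13, 0, 10, 44] -> max=44
step 6: append 12 -> window=[0, 10, 44, 12] -> max=44
step 7: append 16 -> window=[10, 44, 12, 16] -> max=44
step 8: append 29 -> window=[44, 12, 16, 29] -> max=44
step 9: append 12 -> window=[12, 16, 29, 12] -> max=29
step 10: append 26 -> window=[16, 29, 12, 26] -> max=29
step 11: append 44 -> window=[29, 12, 26, 44] -> max=44
step 12: append 9 -> window=[12, 26, 44, 9] -> max=44
Recorded maximums: 13 44 44 44 44 29 29 44 44
Changes between consecutive maximums: 3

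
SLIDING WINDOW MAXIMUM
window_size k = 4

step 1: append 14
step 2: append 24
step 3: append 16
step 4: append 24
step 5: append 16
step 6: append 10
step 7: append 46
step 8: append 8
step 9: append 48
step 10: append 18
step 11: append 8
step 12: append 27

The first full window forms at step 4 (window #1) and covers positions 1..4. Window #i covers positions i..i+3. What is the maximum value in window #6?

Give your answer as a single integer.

step 1: append 14 -> window=[14] (not full yet)
step 2: append 24 -> window=[14, 24] (not full yet)
step 3: append 16 -> window=[14, 24, 16] (not full yet)
step 4: append 24 -> window=[14, 24, 16, 24] -> max=24
step 5: append 16 -> window=[24, 16, 24, 16] -> max=24
step 6: append 10 -> window=[16, 24, 16, 10] -> max=24
step 7: append 46 -> window=[24, 16, 10, 46] -> max=46
step 8: append 8 -> window=[16, 10, 46, 8] -> max=46
step 9: append 48 -> window=[10, 46, 8, 48] -> max=48
Window #6 max = 48

Answer: 48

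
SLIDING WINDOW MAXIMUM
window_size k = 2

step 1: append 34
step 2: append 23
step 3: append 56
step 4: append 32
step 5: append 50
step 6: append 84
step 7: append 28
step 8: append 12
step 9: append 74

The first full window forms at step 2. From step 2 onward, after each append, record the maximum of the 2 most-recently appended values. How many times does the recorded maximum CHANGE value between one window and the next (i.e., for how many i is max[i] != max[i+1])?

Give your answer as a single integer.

step 1: append 34 -> window=[34] (not full yet)
step 2: append 23 -> window=[34, 23] -> max=34
step 3: append 56 -> window=[23, 56] -> max=56
step 4: append 32 -> window=[56, 32] -> max=56
step 5: append 50 -> window=[32, 50] -> max=50
step 6: append 84 -> window=[50, 84] -> max=84
step 7: append 28 -> window=[84, 28] -> max=84
step 8: append 12 -> window=[28, 12] -> max=28
step 9: append 74 -> window=[12, 74] -> max=74
Recorded maximums: 34 56 56 50 84 84 28 74
Changes between consecutive maximums: 5

Answer: 5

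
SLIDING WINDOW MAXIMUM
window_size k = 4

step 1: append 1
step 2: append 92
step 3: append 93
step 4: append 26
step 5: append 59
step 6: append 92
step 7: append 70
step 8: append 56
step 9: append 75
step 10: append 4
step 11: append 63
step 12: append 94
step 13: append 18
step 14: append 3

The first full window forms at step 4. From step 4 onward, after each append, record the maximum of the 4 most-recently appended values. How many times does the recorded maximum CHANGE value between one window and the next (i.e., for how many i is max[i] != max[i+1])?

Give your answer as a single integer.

step 1: append 1 -> window=[1] (not full yet)
step 2: append 92 -> window=[1, 92] (not full yet)
step 3: append 93 -> window=[1, 92, 93] (not full yet)
step 4: append 26 -> window=[1, 92, 93, 26] -> max=93
step 5: append 59 -> window=[92, 93, 26, 59] -> max=93
step 6: append 92 -> window=[93, 26, 59, 92] -> max=93
step 7: append 70 -> window=[26, 59, 92, 70] -> max=92
step 8: append 56 -> window=[59, 92, 70, 56] -> max=92
step 9: append 75 -> window=[92, 70, 56, 75] -> max=92
step 10: append 4 -> window=[70, 56, 75, 4] -> max=75
step 11: append 63 -> window=[56, 75, 4, 63] -> max=75
step 12: append 94 -> window=[75, 4, 63, 94] -> max=94
step 13: append 18 -> window=[4, 63, 94, 18] -> max=94
step 14: append 3 -> window=[63, 94, 18, 3] -> max=94
Recorded maximums: 93 93 93 92 92 92 75 75 94 94 94
Changes between consecutive maximums: 3

Answer: 3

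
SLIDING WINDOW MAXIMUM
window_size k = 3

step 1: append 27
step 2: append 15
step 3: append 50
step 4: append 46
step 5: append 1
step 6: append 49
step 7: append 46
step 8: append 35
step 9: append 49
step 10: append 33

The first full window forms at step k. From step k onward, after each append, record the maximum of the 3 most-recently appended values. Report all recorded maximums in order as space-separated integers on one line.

Answer: 50 50 50 49 49 49 49 49

Derivation:
step 1: append 27 -> window=[27] (not full yet)
step 2: append 15 -> window=[27, 15] (not full yet)
step 3: append 50 -> window=[27, 15, 50] -> max=50
step 4: append 46 -> window=[15, 50, 46] -> max=50
step 5: append 1 -> window=[50, 46, 1] -> max=50
step 6: append 49 -> window=[46, 1, 49] -> max=49
step 7: append 46 -> window=[1, 49, 46] -> max=49
step 8: append 35 -> window=[49, 46, 35] -> max=49
step 9: append 49 -> window=[46, 35, 49] -> max=49
step 10: append 33 -> window=[35, 49, 33] -> max=49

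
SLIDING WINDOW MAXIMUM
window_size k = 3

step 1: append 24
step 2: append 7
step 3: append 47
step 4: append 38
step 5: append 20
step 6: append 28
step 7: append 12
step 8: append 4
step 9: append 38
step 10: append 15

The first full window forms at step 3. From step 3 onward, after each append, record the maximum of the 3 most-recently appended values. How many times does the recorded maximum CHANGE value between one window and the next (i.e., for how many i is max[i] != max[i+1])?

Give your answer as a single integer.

step 1: append 24 -> window=[24] (not full yet)
step 2: append 7 -> window=[24, 7] (not full yet)
step 3: append 47 -> window=[24, 7, 47] -> max=47
step 4: append 38 -> window=[7, 47, 38] -> max=47
step 5: append 20 -> window=[47, 38, 20] -> max=47
step 6: append 28 -> window=[38, 20, 28] -> max=38
step 7: append 12 -> window=[20, 28, 12] -> max=28
step 8: append 4 -> window=[28, 12, 4] -> max=28
step 9: append 38 -> window=[12, 4, 38] -> max=38
step 10: append 15 -> window=[4, 38, 15] -> max=38
Recorded maximums: 47 47 47 38 28 28 38 38
Changes between consecutive maximums: 3

Answer: 3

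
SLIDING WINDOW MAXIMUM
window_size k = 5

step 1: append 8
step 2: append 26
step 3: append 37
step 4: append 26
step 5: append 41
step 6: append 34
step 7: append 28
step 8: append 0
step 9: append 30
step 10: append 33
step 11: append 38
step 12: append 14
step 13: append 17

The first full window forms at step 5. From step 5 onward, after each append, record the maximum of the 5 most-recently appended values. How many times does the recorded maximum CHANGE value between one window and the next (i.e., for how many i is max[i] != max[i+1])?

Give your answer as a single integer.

Answer: 2

Derivation:
step 1: append 8 -> window=[8] (not full yet)
step 2: append 26 -> window=[8, 26] (not full yet)
step 3: append 37 -> window=[8, 26, 37] (not full yet)
step 4: append 26 -> window=[8, 26, 37, 26] (not full yet)
step 5: append 41 -> window=[8, 26, 37, 26, 41] -> max=41
step 6: append 34 -> window=[26, 37, 26, 41, 34] -> max=41
step 7: append 28 -> window=[37, 26, 41, 34, 28] -> max=41
step 8: append 0 -> window=[26, 41, 34, 28, 0] -> max=41
step 9: append 30 -> window=[41, 34, 28, 0, 30] -> max=41
step 10: append 33 -> window=[34, 28, 0, 30, 33] -> max=34
step 11: append 38 -> window=[28, 0, 30, 33, 38] -> max=38
step 12: append 14 -> window=[0, 30, 33, 38, 14] -> max=38
step 13: append 17 -> window=[30, 33, 38, 14, 17] -> max=38
Recorded maximums: 41 41 41 41 41 34 38 38 38
Changes between consecutive maximums: 2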